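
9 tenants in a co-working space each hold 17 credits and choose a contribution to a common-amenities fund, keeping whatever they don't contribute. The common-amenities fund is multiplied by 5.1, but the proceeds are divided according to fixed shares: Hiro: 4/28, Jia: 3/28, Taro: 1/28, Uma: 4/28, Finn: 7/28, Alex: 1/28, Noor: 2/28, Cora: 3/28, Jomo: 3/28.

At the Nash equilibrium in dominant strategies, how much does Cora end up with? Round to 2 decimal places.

For player j, contributing a unit is worthwhile iff 5.1 × (j's share) ≥ 1, i.e. iff j's share is at least 0.1961.
Finn alone (share 7/28) is above the threshold, contributing 17; the remaining 8 contribute 0. Total contributed: 17.
Cora keeps 17 and receives 5.1 × 17 × 3/28 = 9.29 from the common-amenities fund, for a payoff of 26.29.

26.29 credits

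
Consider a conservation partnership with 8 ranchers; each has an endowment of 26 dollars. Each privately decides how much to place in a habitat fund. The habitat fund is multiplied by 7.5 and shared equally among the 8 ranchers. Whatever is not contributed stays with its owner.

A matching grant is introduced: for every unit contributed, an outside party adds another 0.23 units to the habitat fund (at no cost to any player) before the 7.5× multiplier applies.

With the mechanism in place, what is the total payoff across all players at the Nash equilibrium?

1918.80 dollars

The effective private return per unit is now 7.5 × 1.23 / 8 = 1.1531 > 1, so every player's dominant strategy flips to full contribution.
So the Nash equilibrium is full contribution by all 8; the group earns 7.5 × 1.23 × 208 = 1918.80.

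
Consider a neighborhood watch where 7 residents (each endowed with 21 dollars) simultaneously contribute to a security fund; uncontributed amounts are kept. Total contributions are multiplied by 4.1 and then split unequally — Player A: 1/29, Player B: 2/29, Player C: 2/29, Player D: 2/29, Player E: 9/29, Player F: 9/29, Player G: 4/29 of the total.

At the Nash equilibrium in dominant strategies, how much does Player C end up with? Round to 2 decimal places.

Player j's private return per contributed unit is 4.1 × (j's share). Contributing is weakly dominant for j when that share is at least 1/4.1 = 0.2439, and contributing 0 is dominant otherwise.
Player E and Player F clear that bar, contributing 21 each; the remaining 5 contribute 0. Total contributed: 42.
Player C keeps 21 and receives 4.1 × 42 × 2/29 = 11.88 from the security fund, for a payoff of 32.88.

32.88 dollars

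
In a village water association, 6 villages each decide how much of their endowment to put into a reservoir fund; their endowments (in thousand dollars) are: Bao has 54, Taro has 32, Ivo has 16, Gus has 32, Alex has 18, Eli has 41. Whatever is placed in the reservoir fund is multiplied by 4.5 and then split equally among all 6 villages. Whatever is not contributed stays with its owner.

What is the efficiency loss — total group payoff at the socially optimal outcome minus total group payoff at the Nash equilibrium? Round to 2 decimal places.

675.50 thousand dollars

The private return per contributed unit is 4.5/6 = 0.7500 < 1 for every player regardless of endowment, so the Nash equilibrium is zero contribution and the group total is Σ E_j = 54 + 32 + 16 + 32 + 18 + 41 = 193.
Each contributed unit returns 4.500 to the group, so the social optimum is full contribution by everyone: group total = 4.500 × 193 = 868.50.
Efficiency loss = (4.500 − 1) × 193 = 675.50.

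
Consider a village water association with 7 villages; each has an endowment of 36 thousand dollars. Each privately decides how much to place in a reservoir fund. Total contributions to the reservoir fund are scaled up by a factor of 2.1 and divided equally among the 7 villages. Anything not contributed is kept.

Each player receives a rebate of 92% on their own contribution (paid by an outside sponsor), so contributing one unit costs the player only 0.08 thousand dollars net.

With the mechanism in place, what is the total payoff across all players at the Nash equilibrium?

The effective private return per unit is now (2.1/7) / 0.08 = 3.7500 > 1, so every player's dominant strategy flips to full contribution.
At the Nash equilibrium everyone contributes 36. Group total payoff = 7 × (36 × 0.92 + 2.1 × 36) = 761.04.

761.04 thousand dollars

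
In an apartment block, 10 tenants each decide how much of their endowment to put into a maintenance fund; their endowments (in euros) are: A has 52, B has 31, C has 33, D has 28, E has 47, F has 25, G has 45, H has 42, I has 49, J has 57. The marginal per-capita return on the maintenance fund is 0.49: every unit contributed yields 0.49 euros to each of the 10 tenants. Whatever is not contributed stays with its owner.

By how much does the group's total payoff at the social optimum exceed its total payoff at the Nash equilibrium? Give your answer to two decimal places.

1595.10 euros

The private return per contributed unit is 0.49 < 1 for everyone, so the Nash equilibrium is zero contribution and the group total is Σ E_j = 52 + 31 + 33 + 28 + 47 + 25 + 45 + 42 + 49 + 57 = 409.
Each contributed unit returns 4.900 to the group, so the social optimum is full contribution by everyone: group total = 4.900 × 409 = 2004.10.
Efficiency loss = (4.900 − 1) × 409 = 1595.10.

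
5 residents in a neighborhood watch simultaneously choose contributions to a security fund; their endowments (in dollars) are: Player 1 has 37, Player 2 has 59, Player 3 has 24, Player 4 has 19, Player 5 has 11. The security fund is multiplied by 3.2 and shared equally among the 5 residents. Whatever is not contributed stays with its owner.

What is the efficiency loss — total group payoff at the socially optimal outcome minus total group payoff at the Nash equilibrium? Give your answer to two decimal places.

330.00 dollars

The private return per contributed unit is 3.2/5 = 0.6400 < 1 for every player regardless of endowment, so the Nash equilibrium is zero contribution and the group total is Σ E_j = 37 + 59 + 24 + 19 + 11 = 150.
Each contributed unit returns 3.200 to the group, so the social optimum is full contribution by everyone: group total = 3.200 × 150 = 480.00.
Efficiency loss = (3.200 − 1) × 150 = 330.00.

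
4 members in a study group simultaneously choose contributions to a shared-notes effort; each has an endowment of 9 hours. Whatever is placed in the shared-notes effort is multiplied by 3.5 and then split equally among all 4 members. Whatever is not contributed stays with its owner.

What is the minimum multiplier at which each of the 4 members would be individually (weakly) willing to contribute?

A contributed unit returns (multiplier)/4 to its contributor.
This reaches 1 exactly when the multiplier is 4.

4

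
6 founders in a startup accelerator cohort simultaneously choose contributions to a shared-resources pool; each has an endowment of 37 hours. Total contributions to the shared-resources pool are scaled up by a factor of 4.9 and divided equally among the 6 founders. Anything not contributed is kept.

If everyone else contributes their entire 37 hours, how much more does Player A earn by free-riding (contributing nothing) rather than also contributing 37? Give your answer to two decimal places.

6.78 hours

Switching from a contribution of 37 to 0 lets Player A keep an extra 37 hours, but lowers the shared-resources pool by 37, which costs Player A their own share of that drop: 4.9/6 × 37 = 30.22.
Net gain = 37 − 30.22 = 6.78. The private return per contributed unit (0.8167) is below 1, so free-riding is indeed the best response regardless of what the others do.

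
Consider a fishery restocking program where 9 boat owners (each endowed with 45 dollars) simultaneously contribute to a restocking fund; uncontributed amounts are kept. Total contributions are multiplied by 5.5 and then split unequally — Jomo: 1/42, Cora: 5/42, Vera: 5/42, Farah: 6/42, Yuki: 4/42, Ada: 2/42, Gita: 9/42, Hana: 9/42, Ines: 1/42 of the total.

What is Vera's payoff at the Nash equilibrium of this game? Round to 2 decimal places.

103.93 dollars

A player with share s gets back 5.5·s per unit contributed, so full contribution is dominant for anyone with s > 1/5.5 = 0.1818 and zero contribution is dominant for anyone below.
The shares above 0.1818 belong to Gita and Hana, contributing 45 each; the remaining 7 contribute 0. Total contributed: 90.
Vera keeps 45 and receives 5.5 × 90 × 5/42 = 58.93 from the restocking fund, for a payoff of 103.93.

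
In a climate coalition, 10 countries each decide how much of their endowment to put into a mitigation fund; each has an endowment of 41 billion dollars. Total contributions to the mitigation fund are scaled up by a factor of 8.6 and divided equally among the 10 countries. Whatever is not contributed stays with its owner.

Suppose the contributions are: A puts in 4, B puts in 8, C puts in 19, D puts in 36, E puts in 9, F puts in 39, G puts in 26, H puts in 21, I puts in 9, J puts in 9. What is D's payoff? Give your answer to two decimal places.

Total contributed: 4 + 8 + 19 + 36 + 9 + 39 + 26 + 21 + 9 + 9 = 180.
Each receives 8.6 × 180 / 10 = 154.80 from the mitigation fund.
D keeps 41 − 36 = 5, so D's payoff is 5 + 154.80 = 159.80.

159.80 billion dollars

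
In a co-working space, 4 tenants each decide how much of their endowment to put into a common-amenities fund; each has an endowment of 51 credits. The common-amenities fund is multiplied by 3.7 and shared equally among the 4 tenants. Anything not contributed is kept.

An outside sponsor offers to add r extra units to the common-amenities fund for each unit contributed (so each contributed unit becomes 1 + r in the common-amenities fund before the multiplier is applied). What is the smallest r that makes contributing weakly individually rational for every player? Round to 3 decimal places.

With matching at rate r, one contributed unit becomes (1 + r) in the common-amenities fund and returns 3.7 × (1 + r) / 4 to the contributor.
Setting this equal to 1: 1 + r = 4/3.7 = 1.0811.
So the minimum matching rate is r = 1.0811 − 1 = 0.081.

0.081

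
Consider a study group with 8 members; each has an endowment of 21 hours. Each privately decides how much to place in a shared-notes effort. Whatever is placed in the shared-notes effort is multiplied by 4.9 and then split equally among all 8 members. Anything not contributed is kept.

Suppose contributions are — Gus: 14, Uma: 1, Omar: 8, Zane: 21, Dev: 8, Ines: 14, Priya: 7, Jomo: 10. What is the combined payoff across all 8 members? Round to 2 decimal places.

Total contributed: 14 + 1 + 8 + 21 + 8 + 14 + 7 + 10 = 83; total kept: 8 × 21 − 83 = 85.
The shared-notes effort pays out 4.9 × 83 = 406.70 in aggregate.
Group total = 85 + 406.70 = 491.70.

491.70 hours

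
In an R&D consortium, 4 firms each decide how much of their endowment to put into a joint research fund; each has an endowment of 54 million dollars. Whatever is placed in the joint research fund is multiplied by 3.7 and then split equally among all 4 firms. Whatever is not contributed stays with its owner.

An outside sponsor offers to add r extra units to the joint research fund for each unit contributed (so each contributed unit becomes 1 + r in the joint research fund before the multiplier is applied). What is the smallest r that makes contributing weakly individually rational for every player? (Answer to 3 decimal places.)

With matching at rate r, one contributed unit becomes (1 + r) in the joint research fund and returns 3.7 × (1 + r) / 4 to the contributor.
Setting this equal to 1: 1 + r = 4/3.7 = 1.0811.
So the minimum matching rate is r = 1.0811 − 1 = 0.081.

0.081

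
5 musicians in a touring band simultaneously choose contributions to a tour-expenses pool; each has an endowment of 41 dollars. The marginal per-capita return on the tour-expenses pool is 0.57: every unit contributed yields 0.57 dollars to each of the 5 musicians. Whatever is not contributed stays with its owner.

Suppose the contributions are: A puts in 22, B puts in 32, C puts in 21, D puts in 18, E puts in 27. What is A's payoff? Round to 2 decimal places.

87.40 dollars

Total contributed: 22 + 32 + 21 + 18 + 27 = 120.
Each receives 0.57 × 120 = 68.40 from the tour-expenses pool.
A keeps 41 − 22 = 19, so A's payoff is 19 + 68.40 = 87.40.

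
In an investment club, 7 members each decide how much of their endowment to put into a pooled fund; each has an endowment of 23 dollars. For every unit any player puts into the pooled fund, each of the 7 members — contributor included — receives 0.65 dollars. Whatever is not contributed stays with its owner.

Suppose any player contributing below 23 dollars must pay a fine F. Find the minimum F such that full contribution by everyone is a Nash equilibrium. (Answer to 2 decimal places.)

8.05 dollars

Given the others contribute fully, the best deviation is to contribute 0 (any partial contribution still incurs the fine and gives up units whose private return 0.65 is below 1).
Deviating from 23 to 0 saves 23 dollars but forfeits the deviator's share of the drop in the pooled fund: 0.65 × 23 = 14.95.
So the deviation gain is 23 − 14.95 = 8.05, and the fine must be at least 8.05 dollars to wipe it out.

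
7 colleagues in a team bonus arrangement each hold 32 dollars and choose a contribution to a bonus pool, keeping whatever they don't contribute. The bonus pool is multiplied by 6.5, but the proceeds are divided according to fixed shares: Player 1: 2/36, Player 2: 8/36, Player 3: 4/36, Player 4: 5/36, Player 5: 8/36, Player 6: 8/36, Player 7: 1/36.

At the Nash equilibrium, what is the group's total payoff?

752.00 dollars

Player j's private return per contributed unit is 6.5 × (j's share). Contributing is weakly dominant for j when that share is at least 1/6.5 = 0.1538, and contributing 0 is dominant otherwise.
The shares above 0.1538 belong to Player 2, Player 5 and Player 6, contributing 32 each; the remaining 4 contribute 0. Total contributed: 96.
The bonus pool pays out 6.5 × 96 = 624.00 in total (split across the unequal shares, but the aggregate is all that matters for the group sum).
The 4 free-riders keep 32 each, adding 128. Group total = 128 + 624.00 = 752.00.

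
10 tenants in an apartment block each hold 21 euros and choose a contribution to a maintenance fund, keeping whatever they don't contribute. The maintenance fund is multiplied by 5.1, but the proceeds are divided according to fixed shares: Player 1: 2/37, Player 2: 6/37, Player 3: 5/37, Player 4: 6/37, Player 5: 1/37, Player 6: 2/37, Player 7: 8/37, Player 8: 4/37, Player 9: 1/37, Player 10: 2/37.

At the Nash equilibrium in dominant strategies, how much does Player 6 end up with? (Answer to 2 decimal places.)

26.79 euros

Each unit j contributes comes back to j as 5.1 × (j's share), so j prefers to contribute only if that share exceeds 1/5.1 = 0.1961; otherwise keeping the unit dominates.
The only share above 0.1961 is Player 7's 8/37, contributing 21; the remaining 9 contribute 0. Total contributed: 21.
Player 6 keeps 21 and receives 5.1 × 21 × 2/37 = 5.79 from the maintenance fund, for a payoff of 26.79.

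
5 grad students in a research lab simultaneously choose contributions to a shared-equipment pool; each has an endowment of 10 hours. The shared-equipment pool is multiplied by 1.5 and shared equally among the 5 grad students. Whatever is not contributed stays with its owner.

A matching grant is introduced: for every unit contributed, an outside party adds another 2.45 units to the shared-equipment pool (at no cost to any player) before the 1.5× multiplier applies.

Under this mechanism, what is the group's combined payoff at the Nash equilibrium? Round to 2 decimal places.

Under the mechanism each unit contributed yields 1.5 × 3.45 / 5 = 1.0350 back to its contributor per unit of net cost, which exceeds 1, making full contribution the dominant choice for everyone.
So the Nash equilibrium is full contribution by all 5; the group earns 1.5 × 3.45 × 50 = 258.75.

258.75 hours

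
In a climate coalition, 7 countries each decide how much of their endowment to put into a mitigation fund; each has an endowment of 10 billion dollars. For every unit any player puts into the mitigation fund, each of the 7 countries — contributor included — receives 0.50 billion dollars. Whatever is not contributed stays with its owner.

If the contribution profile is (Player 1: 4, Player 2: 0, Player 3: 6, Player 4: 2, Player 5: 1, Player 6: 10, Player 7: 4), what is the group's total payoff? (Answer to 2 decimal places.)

Total contributed: 4 + 0 + 6 + 2 + 1 + 10 + 4 = 27; total kept: 7 × 10 − 27 = 43.
The mitigation fund pays out 0.50 × 7 × 27 = 94.50 in aggregate.
Group total = 43 + 94.50 = 137.50.

137.50 billion dollars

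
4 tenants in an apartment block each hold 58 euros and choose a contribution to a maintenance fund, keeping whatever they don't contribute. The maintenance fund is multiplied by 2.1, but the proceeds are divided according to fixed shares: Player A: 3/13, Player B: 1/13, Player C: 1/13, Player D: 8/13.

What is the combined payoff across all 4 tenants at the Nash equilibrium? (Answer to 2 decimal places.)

295.80 euros

For player j, contributing a unit is worthwhile iff 2.1 × (j's share) ≥ 1, i.e. iff j's share is at least 0.4762.
Only Player D (8/13) clears that bar, contributing 58; the remaining 3 contribute 0. Total contributed: 58.
The maintenance fund pays out 2.1 × 58 = 121.80 in total (split across the unequal shares, but the aggregate is all that matters for the group sum).
The 3 free-riders keep 58 each, adding 174. Group total = 174 + 121.80 = 295.80.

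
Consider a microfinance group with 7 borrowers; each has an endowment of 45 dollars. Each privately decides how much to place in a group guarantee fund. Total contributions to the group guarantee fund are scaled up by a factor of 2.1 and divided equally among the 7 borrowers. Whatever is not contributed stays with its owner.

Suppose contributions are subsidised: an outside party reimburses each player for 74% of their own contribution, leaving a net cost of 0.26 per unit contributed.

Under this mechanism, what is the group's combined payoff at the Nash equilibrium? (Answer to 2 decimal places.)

With the mechanism, a contributed unit returns (2.1/7) / 0.26 = 1.1538 per unit of net cost to the contributor — now above 1 — so contributing fully is weakly dominant for every player.
So the Nash equilibrium is full contribution by all 7; the group earns 7 × (45 × 0.74 + 2.1 × 45) = 894.60.

894.60 dollars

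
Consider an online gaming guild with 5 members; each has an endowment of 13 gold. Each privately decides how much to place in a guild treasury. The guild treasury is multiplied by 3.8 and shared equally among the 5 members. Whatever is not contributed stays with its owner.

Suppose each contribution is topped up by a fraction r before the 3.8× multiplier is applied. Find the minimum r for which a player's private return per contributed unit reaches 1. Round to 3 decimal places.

0.316

With matching at rate r, one contributed unit becomes (1 + r) in the guild treasury and returns 3.8 × (1 + r) / 5 to the contributor.
Setting this equal to 1: 1 + r = 5/3.8 = 1.3158.
So the minimum matching rate is r = 1.3158 − 1 = 0.316.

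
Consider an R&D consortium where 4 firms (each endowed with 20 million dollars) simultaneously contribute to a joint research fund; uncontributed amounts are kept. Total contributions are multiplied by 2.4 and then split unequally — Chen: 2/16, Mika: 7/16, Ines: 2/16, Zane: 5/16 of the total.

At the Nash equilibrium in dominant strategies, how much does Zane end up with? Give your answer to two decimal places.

Each unit j contributes comes back to j as 2.4 × (j's share), so j prefers to contribute only if that share exceeds 1/2.4 = 0.4167; otherwise keeping the unit dominates.
Mika alone (share 7/16) is above the threshold, contributing 20; the remaining 3 contribute 0. Total contributed: 20.
Zane keeps 20 and receives 2.4 × 20 × 5/16 = 15.00 from the joint research fund, for a payoff of 35.00.

35.00 million dollars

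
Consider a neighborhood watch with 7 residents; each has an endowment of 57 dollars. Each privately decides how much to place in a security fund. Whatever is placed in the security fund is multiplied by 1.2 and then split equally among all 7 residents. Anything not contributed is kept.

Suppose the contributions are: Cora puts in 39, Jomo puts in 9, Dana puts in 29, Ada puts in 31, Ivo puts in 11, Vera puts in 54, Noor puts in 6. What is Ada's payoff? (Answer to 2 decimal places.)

56.69 dollars

Total contributed: 39 + 9 + 29 + 31 + 11 + 54 + 6 = 179.
Each receives 1.2 × 179 / 7 = 30.69 from the security fund.
Ada keeps 57 − 31 = 26, so Ada's payoff is 26 + 30.69 = 56.69.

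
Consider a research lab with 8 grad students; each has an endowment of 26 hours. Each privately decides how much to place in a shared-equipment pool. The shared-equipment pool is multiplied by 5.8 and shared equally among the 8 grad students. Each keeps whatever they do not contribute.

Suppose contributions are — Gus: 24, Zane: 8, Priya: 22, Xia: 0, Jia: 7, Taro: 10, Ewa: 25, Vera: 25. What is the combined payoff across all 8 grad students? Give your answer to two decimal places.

Total contributed: 24 + 8 + 22 + 0 + 7 + 10 + 25 + 25 = 121; total kept: 8 × 26 − 121 = 87.
The shared-equipment pool pays out 5.8 × 121 = 701.80 in aggregate.
Group total = 87 + 701.80 = 788.80.

788.80 hours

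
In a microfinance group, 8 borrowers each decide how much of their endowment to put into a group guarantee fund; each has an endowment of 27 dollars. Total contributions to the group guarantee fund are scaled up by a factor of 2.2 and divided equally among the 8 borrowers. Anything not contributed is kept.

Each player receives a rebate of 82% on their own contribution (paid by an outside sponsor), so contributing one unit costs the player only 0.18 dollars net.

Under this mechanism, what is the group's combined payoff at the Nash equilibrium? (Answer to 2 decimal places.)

The effective private return per unit is now (2.2/8) / 0.18 = 1.5278 > 1, so every player's dominant strategy flips to full contribution.
So the Nash equilibrium is full contribution by all 8; the group earns 8 × (27 × 0.82 + 2.2 × 27) = 652.32.

652.32 dollars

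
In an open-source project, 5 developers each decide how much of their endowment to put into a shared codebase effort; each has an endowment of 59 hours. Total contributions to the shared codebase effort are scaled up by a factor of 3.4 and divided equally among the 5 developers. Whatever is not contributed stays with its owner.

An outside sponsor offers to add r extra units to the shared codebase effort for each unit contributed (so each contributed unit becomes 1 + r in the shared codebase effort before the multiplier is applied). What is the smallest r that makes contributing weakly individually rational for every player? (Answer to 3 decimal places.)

With matching at rate r, one contributed unit becomes (1 + r) in the shared codebase effort and returns 3.4 × (1 + r) / 5 to the contributor.
Setting this equal to 1: 1 + r = 5/3.4 = 1.4706.
So the minimum matching rate is r = 1.4706 − 1 = 0.471.

0.471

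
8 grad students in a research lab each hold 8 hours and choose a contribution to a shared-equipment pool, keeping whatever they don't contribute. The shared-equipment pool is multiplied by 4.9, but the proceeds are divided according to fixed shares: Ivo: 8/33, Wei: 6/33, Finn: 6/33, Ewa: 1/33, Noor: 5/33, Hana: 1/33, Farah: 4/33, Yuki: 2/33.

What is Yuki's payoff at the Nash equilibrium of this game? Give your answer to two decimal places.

10.38 hours

A player with share s gets back 4.9·s per unit contributed, so full contribution is dominant for anyone with s > 1/4.9 = 0.2041 and zero contribution is dominant for anyone below.
The only share above 0.2041 is Ivo's 8/33, contributing 8; the remaining 7 contribute 0. Total contributed: 8.
Yuki keeps 8 and receives 4.9 × 8 × 2/33 = 2.38 from the shared-equipment pool, for a payoff of 10.38.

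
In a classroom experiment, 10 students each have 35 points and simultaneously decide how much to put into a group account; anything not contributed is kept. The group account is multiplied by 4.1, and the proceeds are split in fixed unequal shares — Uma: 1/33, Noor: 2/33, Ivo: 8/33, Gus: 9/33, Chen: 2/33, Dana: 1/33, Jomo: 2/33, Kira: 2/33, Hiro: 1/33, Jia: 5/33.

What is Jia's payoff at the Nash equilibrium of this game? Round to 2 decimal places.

56.74 points

A player with share s gets back 4.1·s per unit contributed, so full contribution is dominant for anyone with s > 1/4.1 = 0.2439 and zero contribution is dominant for anyone below.
Gus alone (share 9/33) is above the threshold, contributing 35; the remaining 9 contribute 0. Total contributed: 35.
Jia keeps 35 and receives 4.1 × 35 × 5/33 = 21.74 from the group account, for a payoff of 56.74.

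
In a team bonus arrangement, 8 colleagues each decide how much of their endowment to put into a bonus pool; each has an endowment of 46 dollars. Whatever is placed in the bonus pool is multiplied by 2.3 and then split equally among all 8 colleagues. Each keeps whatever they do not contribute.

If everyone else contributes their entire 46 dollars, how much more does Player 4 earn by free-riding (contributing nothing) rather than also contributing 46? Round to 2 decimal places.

32.78 dollars

Switching from a contribution of 46 to 0 lets Player 4 keep an extra 46 dollars, but lowers the bonus pool by 46, which costs Player 4 their own share of that drop: 2.3/8 × 46 = 13.22.
Net gain = 46 − 13.22 = 32.78. The private return per contributed unit (0.2875) is below 1, so free-riding is indeed the best response regardless of what the others do.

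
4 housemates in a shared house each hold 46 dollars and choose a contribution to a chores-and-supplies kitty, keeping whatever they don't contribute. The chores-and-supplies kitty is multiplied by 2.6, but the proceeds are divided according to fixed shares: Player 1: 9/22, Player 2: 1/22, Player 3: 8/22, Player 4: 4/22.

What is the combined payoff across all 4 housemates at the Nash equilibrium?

Player j's private return per contributed unit is 2.6 × (j's share). Contributing is weakly dominant for j when that share is at least 1/2.6 = 0.3846, and contributing 0 is dominant otherwise.
The only share above 0.3846 is Player 1's 9/22, contributing 46; the remaining 3 contribute 0. Total contributed: 46.
The chores-and-supplies kitty pays out 2.6 × 46 = 119.60 in total (split across the unequal shares, but the aggregate is all that matters for the group sum).
The 3 free-riders keep 46 each, adding 138. Group total = 138 + 119.60 = 257.60.

257.60 dollars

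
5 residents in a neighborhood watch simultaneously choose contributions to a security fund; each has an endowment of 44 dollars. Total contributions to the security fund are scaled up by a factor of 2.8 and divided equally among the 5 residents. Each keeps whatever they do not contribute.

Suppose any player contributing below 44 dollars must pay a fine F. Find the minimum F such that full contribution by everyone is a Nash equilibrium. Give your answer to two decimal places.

19.36 dollars

Given the others contribute fully, the best deviation is to contribute 0 (any partial contribution still incurs the fine and gives up units whose private return 0.5600 is below 1).
Deviating from 44 to 0 saves 44 dollars but forfeits the deviator's share of the drop in the security fund: 2.8/5 × 44 = 24.64.
So the deviation gain is 44 − 24.64 = 19.36, and the fine must be at least 19.36 dollars to wipe it out.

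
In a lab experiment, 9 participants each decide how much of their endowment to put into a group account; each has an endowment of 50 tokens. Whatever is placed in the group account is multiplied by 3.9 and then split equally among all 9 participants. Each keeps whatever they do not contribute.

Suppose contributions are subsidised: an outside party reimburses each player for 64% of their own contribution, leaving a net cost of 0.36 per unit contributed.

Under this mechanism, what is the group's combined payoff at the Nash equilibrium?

The effective private return per unit is now (3.9/9) / 0.36 = 1.2037 > 1, so every player's dominant strategy flips to full contribution.
At the Nash equilibrium everyone contributes 50. Group total payoff = 9 × (50 × 0.64 + 3.9 × 50) = 2043.00.

2043.00 tokens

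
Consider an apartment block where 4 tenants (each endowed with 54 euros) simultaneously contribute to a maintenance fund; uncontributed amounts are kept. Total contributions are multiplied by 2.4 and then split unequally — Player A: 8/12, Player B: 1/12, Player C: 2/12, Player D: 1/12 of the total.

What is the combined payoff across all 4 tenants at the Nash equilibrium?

291.60 euros

Player j's private return per contributed unit is 2.4 × (j's share). Contributing is weakly dominant for j when that share is at least 1/2.4 = 0.4167, and contributing 0 is dominant otherwise.
Player A alone (share 8/12) is above the threshold, contributing 54; the remaining 3 contribute 0. Total contributed: 54.
The maintenance fund pays out 2.4 × 54 = 129.60 in total (split across the unequal shares, but the aggregate is all that matters for the group sum).
The 3 free-riders keep 54 each, adding 162. Group total = 162 + 129.60 = 291.60.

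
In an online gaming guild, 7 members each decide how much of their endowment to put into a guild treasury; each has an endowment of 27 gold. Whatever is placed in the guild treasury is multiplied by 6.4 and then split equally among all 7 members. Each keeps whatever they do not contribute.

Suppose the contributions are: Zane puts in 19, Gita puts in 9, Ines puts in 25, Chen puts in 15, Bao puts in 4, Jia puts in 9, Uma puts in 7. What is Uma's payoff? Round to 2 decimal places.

Total contributed: 19 + 9 + 25 + 15 + 4 + 9 + 7 = 88.
Each receives 6.4 × 88 / 7 = 80.46 from the guild treasury.
Uma keeps 27 − 7 = 20, so Uma's payoff is 20 + 80.46 = 100.46.

100.46 gold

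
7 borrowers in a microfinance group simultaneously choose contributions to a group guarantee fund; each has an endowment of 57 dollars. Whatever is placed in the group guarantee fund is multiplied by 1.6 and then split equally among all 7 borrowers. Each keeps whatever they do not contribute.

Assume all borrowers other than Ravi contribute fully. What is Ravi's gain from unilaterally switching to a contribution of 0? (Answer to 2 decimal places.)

43.97 dollars

Switching from a contribution of 57 to 0 lets Ravi keep an extra 57 dollars, but lowers the group guarantee fund by 57, which costs Ravi their own share of that drop: 1.6/7 × 57 = 13.03.
Net gain = 57 − 13.03 = 43.97. The private return per contributed unit (0.2286) is below 1, so free-riding is indeed the best response regardless of what the others do.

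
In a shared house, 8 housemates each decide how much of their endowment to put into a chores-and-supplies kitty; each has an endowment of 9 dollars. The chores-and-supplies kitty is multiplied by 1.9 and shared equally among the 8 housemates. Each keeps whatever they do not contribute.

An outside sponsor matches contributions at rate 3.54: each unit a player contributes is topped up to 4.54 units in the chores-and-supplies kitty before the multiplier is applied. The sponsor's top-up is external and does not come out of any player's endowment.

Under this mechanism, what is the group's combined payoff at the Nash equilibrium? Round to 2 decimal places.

621.07 dollars

Under the mechanism each unit contributed yields 1.9 × 4.54 / 8 = 1.0783 back to its contributor per unit of net cost, which exceeds 1, making full contribution the dominant choice for everyone.
At the Nash equilibrium everyone contributes 9. Group total payoff = 1.9 × 4.54 × 72 = 621.07.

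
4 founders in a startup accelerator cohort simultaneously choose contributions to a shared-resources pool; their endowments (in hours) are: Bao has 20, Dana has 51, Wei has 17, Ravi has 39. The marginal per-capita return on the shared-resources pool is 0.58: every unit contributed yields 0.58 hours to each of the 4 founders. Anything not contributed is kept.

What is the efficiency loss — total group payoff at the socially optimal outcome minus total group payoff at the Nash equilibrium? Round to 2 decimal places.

The private return per contributed unit is 0.58 < 1 for everyone, so the Nash equilibrium is zero contribution and the group total is Σ E_j = 20 + 51 + 17 + 39 = 127.
Each contributed unit returns 2.320 to the group, so the social optimum is full contribution by everyone: group total = 2.320 × 127 = 294.64.
Efficiency loss = (2.320 − 1) × 127 = 167.64.

167.64 hours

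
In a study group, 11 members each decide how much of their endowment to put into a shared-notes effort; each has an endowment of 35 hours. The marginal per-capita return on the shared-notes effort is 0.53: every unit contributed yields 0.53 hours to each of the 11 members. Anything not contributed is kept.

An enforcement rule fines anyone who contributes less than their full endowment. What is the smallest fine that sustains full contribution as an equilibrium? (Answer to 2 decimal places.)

16.45 hours

Given the others contribute fully, the best deviation is to contribute 0 (any partial contribution still incurs the fine and gives up units whose private return 0.53 is below 1).
Deviating from 35 to 0 saves 35 hours but forfeits the deviator's share of the drop in the shared-notes effort: 0.53 × 35 = 18.55.
So the deviation gain is 35 − 18.55 = 16.45, and the fine must be at least 16.45 hours to wipe it out.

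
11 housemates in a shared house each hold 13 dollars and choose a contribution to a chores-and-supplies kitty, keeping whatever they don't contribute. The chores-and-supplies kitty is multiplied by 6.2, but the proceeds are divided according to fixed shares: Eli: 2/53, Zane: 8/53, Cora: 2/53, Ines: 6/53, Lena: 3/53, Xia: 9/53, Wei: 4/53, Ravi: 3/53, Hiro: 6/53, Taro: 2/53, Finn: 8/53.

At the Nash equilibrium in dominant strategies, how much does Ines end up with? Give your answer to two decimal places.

22.12 dollars

For player j, contributing a unit is worthwhile iff 6.2 × (j's share) ≥ 1, i.e. iff j's share is at least 0.1613.
The only share above 0.1613 is Xia's 9/53, contributing 13; the remaining 10 contribute 0. Total contributed: 13.
Ines keeps 13 and receives 6.2 × 13 × 6/53 = 9.12 from the chores-and-supplies kitty, for a payoff of 22.12.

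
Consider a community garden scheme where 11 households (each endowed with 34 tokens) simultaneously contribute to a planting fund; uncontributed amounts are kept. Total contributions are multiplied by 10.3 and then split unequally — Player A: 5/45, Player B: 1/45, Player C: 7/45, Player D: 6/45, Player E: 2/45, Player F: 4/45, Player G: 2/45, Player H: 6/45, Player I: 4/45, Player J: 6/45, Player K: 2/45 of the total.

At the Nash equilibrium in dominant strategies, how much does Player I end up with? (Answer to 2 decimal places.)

Player j's private return per contributed unit is 10.3 × (j's share). Contributing is weakly dominant for j when that share is at least 1/10.3 = 0.0971, and contributing 0 is dominant otherwise.
Player A, Player C, Player D, Player H and Player J clear that bar, contributing 34 each; the remaining 6 contribute 0. Total contributed: 170.
Player I keeps 34 and receives 10.3 × 170 × 4/45 = 155.64 from the planting fund, for a payoff of 189.64.

189.64 tokens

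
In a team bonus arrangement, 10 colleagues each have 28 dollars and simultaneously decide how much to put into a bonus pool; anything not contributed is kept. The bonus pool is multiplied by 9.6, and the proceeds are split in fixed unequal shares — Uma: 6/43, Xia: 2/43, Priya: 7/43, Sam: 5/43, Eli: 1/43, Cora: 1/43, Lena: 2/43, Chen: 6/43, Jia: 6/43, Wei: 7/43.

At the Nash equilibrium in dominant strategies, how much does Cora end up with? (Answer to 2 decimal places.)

65.51 dollars

For player j, contributing a unit is worthwhile iff 9.6 × (j's share) ≥ 1, i.e. iff j's share is at least 0.1042.
Uma, Priya, Sam, Chen, Jia and Wei clear that bar, contributing 28 each; the remaining 4 contribute 0. Total contributed: 168.
Cora keeps 28 and receives 9.6 × 168 × 1/43 = 37.51 from the bonus pool, for a payoff of 65.51.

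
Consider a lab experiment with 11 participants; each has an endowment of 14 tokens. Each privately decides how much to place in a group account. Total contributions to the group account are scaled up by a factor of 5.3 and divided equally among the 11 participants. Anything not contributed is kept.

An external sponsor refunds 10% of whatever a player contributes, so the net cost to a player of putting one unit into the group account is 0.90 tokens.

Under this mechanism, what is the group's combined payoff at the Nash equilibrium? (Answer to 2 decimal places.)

The effective private return is (5.3/11) / 0.90 = 0.5354, which is still under 1, so the mechanism doesn't change anyone's dominant strategy: zero contribution.
Everyone keeps their endowment and the group total is 11 × 14 = 154.

154.00 tokens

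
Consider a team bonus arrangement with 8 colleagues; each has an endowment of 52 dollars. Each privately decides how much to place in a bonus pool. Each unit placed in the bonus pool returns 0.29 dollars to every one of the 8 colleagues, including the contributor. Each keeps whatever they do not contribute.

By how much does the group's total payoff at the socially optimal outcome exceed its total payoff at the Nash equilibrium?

549.12 dollars

The private return per contributed unit is 0.29 < 1, so contributing 0 is dominant for every player. At the Nash equilibrium everyone keeps their 52, and the group total is 8 × 52 = 416.
Each contributed unit returns 2.320 to the group as a whole (0.29 to each of 8 players), which exceeds 1, so the social optimum is full contribution: group total = 2.320 × 416 = 965.12.
Efficiency loss = 965.12 − 416 = 549.12.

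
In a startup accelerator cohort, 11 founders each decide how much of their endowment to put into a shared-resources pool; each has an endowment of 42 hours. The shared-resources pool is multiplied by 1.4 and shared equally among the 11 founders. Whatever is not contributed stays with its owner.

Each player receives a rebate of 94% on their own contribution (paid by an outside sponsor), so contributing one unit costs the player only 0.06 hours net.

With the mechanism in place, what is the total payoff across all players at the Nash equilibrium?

1081.08 hours

Under the mechanism each unit contributed yields (1.4/11) / 0.06 = 2.1212 back to its contributor per unit of net cost, which exceeds 1, making full contribution the dominant choice for everyone.
So the Nash equilibrium is full contribution by all 11; the group earns 11 × (42 × 0.94 + 1.4 × 42) = 1081.08.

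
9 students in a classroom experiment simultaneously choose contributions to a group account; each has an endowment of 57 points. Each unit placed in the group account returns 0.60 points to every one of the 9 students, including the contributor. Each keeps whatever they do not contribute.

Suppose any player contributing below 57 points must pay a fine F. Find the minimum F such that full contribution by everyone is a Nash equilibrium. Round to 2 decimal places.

Given the others contribute fully, the best deviation is to contribute 0 (any partial contribution still incurs the fine and gives up units whose private return 0.60 is below 1).
Deviating from 57 to 0 saves 57 points but forfeits the deviator's share of the drop in the group account: 0.60 × 57 = 34.20.
So the deviation gain is 57 − 34.20 = 22.80, and the fine must be at least 22.80 points to wipe it out.

22.80 points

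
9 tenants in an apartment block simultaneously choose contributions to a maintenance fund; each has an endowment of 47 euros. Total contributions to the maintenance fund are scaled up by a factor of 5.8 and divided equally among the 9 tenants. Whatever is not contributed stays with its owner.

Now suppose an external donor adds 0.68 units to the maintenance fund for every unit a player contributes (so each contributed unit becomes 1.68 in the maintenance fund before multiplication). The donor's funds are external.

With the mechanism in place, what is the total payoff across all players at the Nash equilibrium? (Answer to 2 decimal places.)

4121.71 euros

The effective private return per unit is now 5.8 × 1.68 / 9 = 1.0827 > 1, so every player's dominant strategy flips to full contribution.
So the Nash equilibrium is full contribution by all 9; the group earns 5.8 × 1.68 × 423 = 4121.71.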